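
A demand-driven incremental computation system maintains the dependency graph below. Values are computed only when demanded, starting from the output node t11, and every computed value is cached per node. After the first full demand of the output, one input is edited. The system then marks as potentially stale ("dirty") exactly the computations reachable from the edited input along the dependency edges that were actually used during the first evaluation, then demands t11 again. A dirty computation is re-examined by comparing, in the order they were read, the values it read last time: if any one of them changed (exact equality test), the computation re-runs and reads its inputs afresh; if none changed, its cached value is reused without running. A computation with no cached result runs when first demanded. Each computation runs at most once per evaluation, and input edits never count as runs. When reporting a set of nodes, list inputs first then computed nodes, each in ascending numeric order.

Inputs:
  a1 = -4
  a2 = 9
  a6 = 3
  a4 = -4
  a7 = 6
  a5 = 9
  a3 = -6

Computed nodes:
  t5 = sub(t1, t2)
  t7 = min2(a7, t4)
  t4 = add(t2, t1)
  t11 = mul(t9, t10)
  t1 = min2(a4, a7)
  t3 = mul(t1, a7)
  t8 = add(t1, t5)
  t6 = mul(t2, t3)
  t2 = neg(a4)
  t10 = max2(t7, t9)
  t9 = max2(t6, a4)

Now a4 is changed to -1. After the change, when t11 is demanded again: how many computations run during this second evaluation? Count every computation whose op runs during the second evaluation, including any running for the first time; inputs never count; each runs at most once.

Computations that run: t1, t2, t3, t4, t6, t9, t10, t11 — 8 in total.
Key observation: the cutoff stops propagation at t7 — its inputs' values are unchanged, so it reuses its cache.

First evaluation (everything demanded from the output):
  t1 = min2(-4, 6) = -4
  t2 = neg(-4) = 4
  t3 = mul(-4, 6) = -24
  t4 = add(4, -4) = 0
  t6 = mul(4, -24) = -96
  t7 = min2(6, 0) = 0
  t9 = max2(-96, -4) = -4
  t10 = max2(0, -4) = 0
  t11 = mul(-4, 0) = 0

Propagation after the edit:
  t1: runs — a4 -4->-1; result -1.
  t2: runs — a4 -4->-1; result 1.
  t3: runs — t1 -4->-1; result -6.
  t4: runs — t2 4->1; t1 -4->-1; result 0 (same value as before).
  t6: runs — t2 4->1; t3 -24->-6; result -6.
  t7: checked — values it read are unchanged (a7 unchanged, t4 unchanged); reused cached 0 without running.
  t9: runs — t6 -96->-6; a4 -4->-1; result -1.
  t10: runs — t9 -4->-1; result 0 (same value as before).
  t11: runs — t9 -4->-1; result 0 (same value as before).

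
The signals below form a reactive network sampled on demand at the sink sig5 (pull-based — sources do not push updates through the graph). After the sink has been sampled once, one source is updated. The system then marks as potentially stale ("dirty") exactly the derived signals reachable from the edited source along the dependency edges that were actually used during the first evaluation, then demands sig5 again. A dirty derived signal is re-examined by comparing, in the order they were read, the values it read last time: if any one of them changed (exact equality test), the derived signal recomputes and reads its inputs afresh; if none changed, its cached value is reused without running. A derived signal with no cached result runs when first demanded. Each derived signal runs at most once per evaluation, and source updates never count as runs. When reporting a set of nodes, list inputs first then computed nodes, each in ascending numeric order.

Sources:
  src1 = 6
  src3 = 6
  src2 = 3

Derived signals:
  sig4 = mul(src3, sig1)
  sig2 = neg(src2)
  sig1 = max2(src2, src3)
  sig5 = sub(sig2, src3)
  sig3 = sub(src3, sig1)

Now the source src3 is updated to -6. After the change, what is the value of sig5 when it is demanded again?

Initial pass — values computed on the first demand:
  sig2 = neg(3) = -3
  sig5 = sub(-3, 6) = -9

Second demand — change propagation:
  sig5: re-runs because src3 6->-6; new result 3.

sig5 now evaluates to 3.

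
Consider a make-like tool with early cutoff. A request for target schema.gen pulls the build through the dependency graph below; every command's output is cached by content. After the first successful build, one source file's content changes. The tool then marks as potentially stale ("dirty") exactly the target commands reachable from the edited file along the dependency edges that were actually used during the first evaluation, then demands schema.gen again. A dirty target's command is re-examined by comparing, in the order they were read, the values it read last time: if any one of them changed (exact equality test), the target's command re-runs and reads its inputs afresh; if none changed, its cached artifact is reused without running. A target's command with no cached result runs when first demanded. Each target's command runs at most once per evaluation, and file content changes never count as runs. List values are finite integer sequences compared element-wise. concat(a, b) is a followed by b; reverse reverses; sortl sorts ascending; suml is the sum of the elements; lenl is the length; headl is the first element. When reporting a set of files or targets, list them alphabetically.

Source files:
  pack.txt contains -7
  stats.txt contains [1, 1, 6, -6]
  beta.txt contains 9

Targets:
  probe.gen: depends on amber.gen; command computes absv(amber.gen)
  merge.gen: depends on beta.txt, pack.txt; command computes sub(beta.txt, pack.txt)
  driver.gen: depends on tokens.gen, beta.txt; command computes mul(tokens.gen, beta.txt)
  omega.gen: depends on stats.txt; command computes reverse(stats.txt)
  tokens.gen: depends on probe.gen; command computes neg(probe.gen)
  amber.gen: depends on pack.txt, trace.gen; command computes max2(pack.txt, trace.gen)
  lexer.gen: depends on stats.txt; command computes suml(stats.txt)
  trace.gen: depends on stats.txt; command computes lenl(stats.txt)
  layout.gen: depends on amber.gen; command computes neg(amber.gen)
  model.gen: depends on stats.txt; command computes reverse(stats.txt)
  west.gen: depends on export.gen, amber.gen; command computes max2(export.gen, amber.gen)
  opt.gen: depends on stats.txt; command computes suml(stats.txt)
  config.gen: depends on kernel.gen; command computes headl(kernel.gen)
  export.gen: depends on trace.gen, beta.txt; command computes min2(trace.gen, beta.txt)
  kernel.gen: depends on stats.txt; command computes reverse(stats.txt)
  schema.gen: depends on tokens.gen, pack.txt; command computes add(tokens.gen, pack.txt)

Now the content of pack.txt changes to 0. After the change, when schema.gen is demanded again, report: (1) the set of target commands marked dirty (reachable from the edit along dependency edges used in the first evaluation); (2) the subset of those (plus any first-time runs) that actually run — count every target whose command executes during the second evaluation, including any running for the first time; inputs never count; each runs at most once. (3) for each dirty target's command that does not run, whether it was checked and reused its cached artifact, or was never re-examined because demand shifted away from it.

First demand of the output computes:
  trace.gen = lenl([1, 1, 6, -6]) = 4
  amber.gen = max2(-7, 4) = 4
  probe.gen = absv(4) = 4
  tokens.gen = neg(4) = -4
  schema.gen = add(-4, -7) = -11

After the edit, cleaning proceeds:
  amber.gen: a read changed (pack.txt -7->0) — executes, giving 4 — identical to its old value.
  probe.gen: dirty, but its reads are unchanged (amber.gen unchanged); cached 4 stands.
  tokens.gen: dirty, but its reads are unchanged (probe.gen unchanged); cached -4 stands.
  schema.gen: a read changed (pack.txt -7->0) — executes, giving -4.

Note where the cutoff bites: probe.gen is checked, finds nothing changed, and keeps its cache.

The edit dirties: amber.gen, probe.gen, schema.gen, tokens.gen.
2 target commands run: amber.gen, schema.gen.
Cache hits after checking: probe.gen, tokens.gen.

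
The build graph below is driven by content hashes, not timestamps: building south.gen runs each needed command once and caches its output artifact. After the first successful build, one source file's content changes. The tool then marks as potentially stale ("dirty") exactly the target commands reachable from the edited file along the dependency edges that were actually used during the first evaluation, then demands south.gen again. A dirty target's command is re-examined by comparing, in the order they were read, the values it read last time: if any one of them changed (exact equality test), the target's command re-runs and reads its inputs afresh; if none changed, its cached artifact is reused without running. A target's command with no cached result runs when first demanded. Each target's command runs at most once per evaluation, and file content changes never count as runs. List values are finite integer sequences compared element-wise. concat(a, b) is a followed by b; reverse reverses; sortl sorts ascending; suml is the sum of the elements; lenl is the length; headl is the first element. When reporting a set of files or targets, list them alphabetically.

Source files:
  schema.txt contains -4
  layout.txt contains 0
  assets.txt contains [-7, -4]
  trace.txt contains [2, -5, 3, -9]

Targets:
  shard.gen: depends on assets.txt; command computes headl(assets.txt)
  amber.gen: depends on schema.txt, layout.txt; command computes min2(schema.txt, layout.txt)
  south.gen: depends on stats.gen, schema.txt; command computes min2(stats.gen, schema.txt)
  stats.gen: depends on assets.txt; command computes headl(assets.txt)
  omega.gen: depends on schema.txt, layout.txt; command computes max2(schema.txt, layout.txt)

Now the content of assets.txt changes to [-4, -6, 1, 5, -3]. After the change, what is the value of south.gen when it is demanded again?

south.gen now evaluates to -4.

Initial pass — values computed on the first demand:
  stats.gen = headl([-7, -4]) = -7
  south.gen = min2(-7, -4) = -7

Second demand — change propagation:
  stats.gen: re-runs because assets.txt [-7, -4]->[-4, -6, 1, 5, -3]; new result -4.
  south.gen: re-runs because stats.gen -7->-4; new result -4.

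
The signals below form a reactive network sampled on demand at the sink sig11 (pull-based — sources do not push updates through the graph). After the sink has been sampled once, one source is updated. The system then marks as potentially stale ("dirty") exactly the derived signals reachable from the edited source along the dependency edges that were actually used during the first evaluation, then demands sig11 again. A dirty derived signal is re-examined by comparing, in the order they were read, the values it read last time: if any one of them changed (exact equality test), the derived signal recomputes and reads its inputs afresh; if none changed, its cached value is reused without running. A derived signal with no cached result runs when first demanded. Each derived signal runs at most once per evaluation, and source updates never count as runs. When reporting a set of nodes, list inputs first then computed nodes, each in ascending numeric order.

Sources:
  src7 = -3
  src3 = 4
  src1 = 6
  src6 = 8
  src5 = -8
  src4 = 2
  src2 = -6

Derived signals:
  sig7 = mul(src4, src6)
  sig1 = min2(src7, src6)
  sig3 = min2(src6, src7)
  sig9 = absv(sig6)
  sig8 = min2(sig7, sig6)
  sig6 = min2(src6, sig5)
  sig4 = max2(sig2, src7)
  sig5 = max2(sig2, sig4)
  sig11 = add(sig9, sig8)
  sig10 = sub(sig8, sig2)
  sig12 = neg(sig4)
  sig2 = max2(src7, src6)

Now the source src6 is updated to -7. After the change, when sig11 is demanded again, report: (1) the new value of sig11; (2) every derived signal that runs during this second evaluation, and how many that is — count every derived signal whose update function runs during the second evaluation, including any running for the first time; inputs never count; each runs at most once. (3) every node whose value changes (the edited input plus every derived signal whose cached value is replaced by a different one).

Initial pass — values computed on the first demand:
  sig2 = max2(-3, 8) = 8
  sig4 = max2(8, -3) = 8
  sig5 = max2(8, 8) = 8
  sig6 = min2(8, 8) = 8
  sig7 = mul(2, 8) = 16
  sig8 = min2(16, 8) = 8
  sig9 = absv(8) = 8
  sig11 = add(8, 8) = 16

Second demand — change propagation:
  sig2: re-runs because src6 8->-7; new result -3.
  sig4: re-runs because sig2 8->-3; new result -3.
  sig5: re-runs because sig2 8->-3; sig4 8->-3; new result -3.
  sig6: re-runs because src6 8->-7; sig5 8->-3; new result -7.
  sig7: re-runs because src6 8->-7; new result -14.
  sig8: re-runs because sig7 16->-14; sig6 8->-7; new result -14.
  sig9: re-runs because sig6 8->-7; new result 7.
  sig11: re-runs because sig9 8->7; sig8 8->-14; new result -7.

sig11 now evaluates to -7.
Run set: sig2, sig4, sig5, sig6, sig7, sig8, sig9, sig11 (8 run).
Changed values: src6, sig2, sig4, sig5, sig6, sig7, sig8, sig9, sig11.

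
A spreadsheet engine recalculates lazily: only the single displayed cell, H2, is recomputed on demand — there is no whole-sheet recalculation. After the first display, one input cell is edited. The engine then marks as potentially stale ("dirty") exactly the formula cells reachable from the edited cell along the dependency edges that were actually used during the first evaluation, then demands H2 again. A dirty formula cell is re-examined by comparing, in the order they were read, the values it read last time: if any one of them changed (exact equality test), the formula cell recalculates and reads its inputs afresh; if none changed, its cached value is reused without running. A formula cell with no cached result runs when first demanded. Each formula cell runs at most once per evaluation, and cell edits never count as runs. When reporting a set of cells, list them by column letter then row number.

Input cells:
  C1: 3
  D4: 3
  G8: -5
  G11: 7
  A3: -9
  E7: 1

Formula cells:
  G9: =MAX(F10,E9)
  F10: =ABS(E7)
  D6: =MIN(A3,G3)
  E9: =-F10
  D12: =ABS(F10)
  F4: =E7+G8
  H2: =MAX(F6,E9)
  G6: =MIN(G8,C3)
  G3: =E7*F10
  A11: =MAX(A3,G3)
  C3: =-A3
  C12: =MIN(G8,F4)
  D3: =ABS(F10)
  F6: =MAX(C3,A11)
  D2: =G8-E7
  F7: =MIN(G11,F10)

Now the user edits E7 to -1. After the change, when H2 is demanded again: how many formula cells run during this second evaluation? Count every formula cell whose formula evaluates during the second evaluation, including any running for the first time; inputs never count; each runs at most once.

First evaluation (everything demanded from the output):
  C3 = -(-9) = 9
  F10 = ABS(1) = 1
  E9 = -(1) = -1
  G3 = 1 * 1 = 1
  A11 = MAX(-9, 1) = 1
  F6 = MAX(9, 1) = 9
  H2 = MAX(9, -1) = 9

Propagation after the edit:
  F10: runs — E7 1->-1; result 1 (same value as before).
  E9: checked — values it read are unchanged (F10 unchanged); reused cached -1 without running.
  G3: runs — E7 1->-1; result -1.
  A11: runs — G3 1->-1; result -1.
  F6: runs — A11 1->-1; result 9 (same value as before).
  H2: checked — values it read are unchanged (F6 unchanged, E9 unchanged); reused cached 9 without running.

Key observation: the cutoff stops propagation at E9 — its inputs' values are unchanged, so it reuses its cache.

Formula cells that run: A11, F6, F10, G3 — 4 in total.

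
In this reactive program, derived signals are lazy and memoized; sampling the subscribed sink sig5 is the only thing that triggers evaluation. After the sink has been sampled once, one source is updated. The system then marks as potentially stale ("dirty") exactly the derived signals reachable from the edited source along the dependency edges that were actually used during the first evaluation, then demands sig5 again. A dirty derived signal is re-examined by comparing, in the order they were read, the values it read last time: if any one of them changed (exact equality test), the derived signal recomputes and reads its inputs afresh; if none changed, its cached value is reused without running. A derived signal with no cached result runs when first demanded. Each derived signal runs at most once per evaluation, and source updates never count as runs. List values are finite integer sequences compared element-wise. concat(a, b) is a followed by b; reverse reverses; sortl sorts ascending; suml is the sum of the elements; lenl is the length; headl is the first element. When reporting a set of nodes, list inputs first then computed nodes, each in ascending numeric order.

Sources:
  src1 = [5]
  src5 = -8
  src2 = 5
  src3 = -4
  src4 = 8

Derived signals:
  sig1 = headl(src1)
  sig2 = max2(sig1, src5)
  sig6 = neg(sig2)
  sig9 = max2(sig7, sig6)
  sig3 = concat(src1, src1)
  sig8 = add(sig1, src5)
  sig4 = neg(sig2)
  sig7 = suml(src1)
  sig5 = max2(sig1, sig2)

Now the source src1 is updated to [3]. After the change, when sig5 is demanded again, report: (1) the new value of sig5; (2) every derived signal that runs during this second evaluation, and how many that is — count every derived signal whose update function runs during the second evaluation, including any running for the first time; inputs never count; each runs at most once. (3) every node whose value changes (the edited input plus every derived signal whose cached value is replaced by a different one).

Demanding sig5 again yields 3.
3 derived signals run: sig1, sig2, sig5.
The nodes whose values change: src1, sig1, sig2, sig5.

First demand of the output computes:
  sig1 = headl([5]) = 5
  sig2 = max2(5, -8) = 5
  sig5 = max2(5, 5) = 5

After the edit, cleaning proceeds:
  sig1: a read changed (src1 [5]->[3]) — executes, giving 3.
  sig2: a read changed (sig1 5->3) — executes, giving 3.
  sig5: a read changed (sig1 5->3; sig2 5->3) — executes, giving 3.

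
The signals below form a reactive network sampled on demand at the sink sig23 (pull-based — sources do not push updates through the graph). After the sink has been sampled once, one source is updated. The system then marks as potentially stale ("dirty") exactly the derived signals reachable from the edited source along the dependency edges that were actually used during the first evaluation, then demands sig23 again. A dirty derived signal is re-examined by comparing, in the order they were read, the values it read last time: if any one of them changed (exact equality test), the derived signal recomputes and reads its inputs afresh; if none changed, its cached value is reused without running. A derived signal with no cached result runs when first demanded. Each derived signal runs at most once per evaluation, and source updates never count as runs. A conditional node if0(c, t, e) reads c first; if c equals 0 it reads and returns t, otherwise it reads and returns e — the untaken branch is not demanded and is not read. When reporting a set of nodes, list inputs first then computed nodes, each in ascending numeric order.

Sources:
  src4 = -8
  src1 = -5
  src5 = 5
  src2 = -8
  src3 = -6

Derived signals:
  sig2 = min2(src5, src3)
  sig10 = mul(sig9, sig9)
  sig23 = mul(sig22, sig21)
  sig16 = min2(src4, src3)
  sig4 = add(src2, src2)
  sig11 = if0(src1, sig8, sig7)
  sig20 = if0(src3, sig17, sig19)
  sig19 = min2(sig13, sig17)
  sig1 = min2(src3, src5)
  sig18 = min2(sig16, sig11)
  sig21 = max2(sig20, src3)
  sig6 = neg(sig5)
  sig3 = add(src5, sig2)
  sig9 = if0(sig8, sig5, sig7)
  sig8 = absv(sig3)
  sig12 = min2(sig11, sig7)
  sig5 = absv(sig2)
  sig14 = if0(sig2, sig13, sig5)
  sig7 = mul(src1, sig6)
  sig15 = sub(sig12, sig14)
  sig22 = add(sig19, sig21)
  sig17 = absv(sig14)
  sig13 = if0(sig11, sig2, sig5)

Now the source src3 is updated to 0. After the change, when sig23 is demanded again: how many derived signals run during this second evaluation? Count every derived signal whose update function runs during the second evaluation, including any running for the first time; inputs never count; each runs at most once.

Initial pass — values computed on the first demand:
  sig2 = min2(5, -6) = -6
  sig5 = absv(-6) = 6
  sig6 = neg(6) = -6
  sig7 = mul(-5, -6) = 30
  sig11 = if0(src1=-5 -> else branch sig7) = 30
  sig13 = if0(sig11=30 -> else branch sig5) = 6
  sig14 = if0(sig2=-6 -> else branch sig5) = 6
  sig17 = absv(6) = 6
  sig19 = min2(6, 6) = 6
  sig20 = if0(src3=-6 -> else branch sig19) = 6
  sig21 = max2(6, -6) = 6
  sig22 = add(6, 6) = 12
  sig23 = mul(12, 6) = 72

Second demand — change propagation:
  sig2: re-runs because src3 -6->0; new result 0.
  sig5: re-runs because sig2 -6->0; new result 0.
  sig6: re-runs because sig5 6->0; new result 0.
  sig7: re-runs because sig6 -6->0; new result 0.
  sig11: re-runs because sig7 30->0; new result 0.
  sig13: re-runs because sig11 30->0; sig5 6->0; new result 0.
  sig14: re-runs because sig2 -6->0; sig5 6->0; new result 0.
  sig17: re-runs because sig14 6->0; new result 0.
  sig19: re-runs because sig13 6->0; sig17 6->0; new result 0.
  sig20: re-runs because src3 -6->0; sig19 6->0; new result 0.
  sig21: re-runs because sig20 6->0; src3 -6->0; new result 0.
  sig22: re-runs because sig19 6->0; sig21 6->0; new result 0.
  sig23: re-runs because sig22 12->0; sig21 6->0; new result 0.

Run set: sig2, sig5, sig6, sig7, sig11, sig13, sig14, sig17, sig19, sig20, sig21, sig22, sig23 (13 run).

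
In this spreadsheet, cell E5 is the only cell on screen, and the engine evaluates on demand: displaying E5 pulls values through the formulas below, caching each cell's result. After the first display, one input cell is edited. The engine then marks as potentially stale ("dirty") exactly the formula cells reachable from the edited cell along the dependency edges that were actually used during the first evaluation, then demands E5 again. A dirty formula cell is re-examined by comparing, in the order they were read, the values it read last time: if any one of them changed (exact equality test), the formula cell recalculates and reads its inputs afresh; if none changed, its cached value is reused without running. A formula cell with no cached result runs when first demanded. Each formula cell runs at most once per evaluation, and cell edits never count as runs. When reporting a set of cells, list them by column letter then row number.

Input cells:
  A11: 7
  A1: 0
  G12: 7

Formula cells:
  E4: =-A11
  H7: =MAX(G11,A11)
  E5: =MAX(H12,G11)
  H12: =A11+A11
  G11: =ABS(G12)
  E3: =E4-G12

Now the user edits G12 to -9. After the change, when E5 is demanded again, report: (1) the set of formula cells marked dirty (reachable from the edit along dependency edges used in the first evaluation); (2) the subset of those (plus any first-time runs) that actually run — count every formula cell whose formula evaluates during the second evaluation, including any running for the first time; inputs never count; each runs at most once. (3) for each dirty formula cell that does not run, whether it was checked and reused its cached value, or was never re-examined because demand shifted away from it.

Initial pass — values computed on the first demand:
  G11 = ABS(7) = 7
  H12 = 7 + 7 = 14
  E5 = MAX(14, 7) = 14

Second demand — change propagation:
  G11: re-runs because G12 7->-9; new result 9.
  E5: re-runs because G11 7->9; new result 14 (unchanged).

Dirty set: E5, G11.
Run set: E5, G11 (2 run).
All dirty formula cells ended up running.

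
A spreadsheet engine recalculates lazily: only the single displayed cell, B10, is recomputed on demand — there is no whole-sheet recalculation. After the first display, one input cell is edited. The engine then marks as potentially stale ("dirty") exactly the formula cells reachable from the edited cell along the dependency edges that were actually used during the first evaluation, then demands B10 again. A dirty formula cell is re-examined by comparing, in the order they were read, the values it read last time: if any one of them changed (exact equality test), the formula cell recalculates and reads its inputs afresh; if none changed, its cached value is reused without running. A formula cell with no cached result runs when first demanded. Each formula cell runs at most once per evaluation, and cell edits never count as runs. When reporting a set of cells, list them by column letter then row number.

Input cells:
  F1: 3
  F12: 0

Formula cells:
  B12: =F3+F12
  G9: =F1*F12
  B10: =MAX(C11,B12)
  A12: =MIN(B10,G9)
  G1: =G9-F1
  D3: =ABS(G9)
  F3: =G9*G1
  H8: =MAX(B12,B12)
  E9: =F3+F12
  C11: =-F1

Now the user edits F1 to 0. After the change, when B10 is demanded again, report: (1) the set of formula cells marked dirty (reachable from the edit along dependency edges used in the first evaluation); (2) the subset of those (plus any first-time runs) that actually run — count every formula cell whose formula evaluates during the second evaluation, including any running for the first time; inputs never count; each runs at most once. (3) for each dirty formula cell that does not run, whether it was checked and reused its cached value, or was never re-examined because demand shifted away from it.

First evaluation (everything demanded from the output):
  C11 = -(3) = -3
  G9 = 3 * 0 = 0
  G1 = 0 - 3 = -3
  F3 = 0 * -3 = 0
  B12 = 0 + 0 = 0
  B10 = MAX(-3, 0) = 0

Propagation after the edit:
  C11: runs — F1 3->0; result 0.
  G9: runs — F1 3->0; result 0 (same value as before).
  G1: runs — F1 3->0; result 0.
  F3: runs — G1 -3->0; result 0 (same value as before).
  B12: checked — values it read are unchanged (F3 unchanged, F12 unchanged); reused cached 0 without running.
  B10: runs — C11 -3->0; result 0 (same value as before).

Key observation: the cutoff stops propagation at B12 — its inputs' values are unchanged, so it reuses its cache.

Marked dirty: B10, B12, C11, F3, G1, G9.
Formula cells that run: B10, C11, F3, G1, G9 — 5 in total.
Checked but reused from cache: B12.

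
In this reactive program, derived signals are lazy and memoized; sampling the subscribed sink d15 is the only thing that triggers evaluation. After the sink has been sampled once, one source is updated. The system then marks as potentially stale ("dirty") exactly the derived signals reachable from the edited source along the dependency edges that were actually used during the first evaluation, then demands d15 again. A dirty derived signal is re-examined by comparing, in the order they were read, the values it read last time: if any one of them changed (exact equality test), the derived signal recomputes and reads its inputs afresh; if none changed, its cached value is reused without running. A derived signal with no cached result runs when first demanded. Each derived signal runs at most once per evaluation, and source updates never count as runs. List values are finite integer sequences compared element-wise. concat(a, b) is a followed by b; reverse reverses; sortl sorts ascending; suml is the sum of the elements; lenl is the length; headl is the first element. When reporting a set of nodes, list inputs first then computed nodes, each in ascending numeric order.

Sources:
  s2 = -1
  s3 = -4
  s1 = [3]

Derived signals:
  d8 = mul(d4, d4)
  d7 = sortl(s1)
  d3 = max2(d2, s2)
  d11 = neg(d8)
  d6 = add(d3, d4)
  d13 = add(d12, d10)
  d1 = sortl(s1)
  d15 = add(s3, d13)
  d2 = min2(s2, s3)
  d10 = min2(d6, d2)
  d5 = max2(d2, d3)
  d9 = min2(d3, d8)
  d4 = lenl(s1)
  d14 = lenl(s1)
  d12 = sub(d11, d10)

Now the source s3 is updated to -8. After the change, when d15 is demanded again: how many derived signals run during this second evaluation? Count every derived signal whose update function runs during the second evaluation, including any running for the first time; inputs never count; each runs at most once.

First demand of the output computes:
  d2 = min2(-1, -4) = -4
  d3 = max2(-4, -1) = -1
  d4 = lenl([3]) = 1
  d6 = add(-1, 1) = 0
  d8 = mul(1, 1) = 1
  d10 = min2(0, -4) = -4
  d11 = neg(1) = -1
  d12 = sub(-1, -4) = 3
  d13 = add(3, -4) = -1
  d15 = add(-4, -1) = -5

After the edit, cleaning proceeds:
  d2: a read changed (s3 -4->-8) — executes, giving -8.
  d3: a read changed (d2 -4->-8) — executes, giving -1 — identical to its old value.
  d6: dirty, but its reads are unchanged (d3 unchanged, d4 unchanged); cached 0 stands.
  d10: a read changed (d2 -4->-8) — executes, giving -8.
  d12: a read changed (d10 -4->-8) — executes, giving 7.
  d13: a read changed (d12 3->7; d10 -4->-8) — executes, giving -1 — identical to its old value.
  d15: a read changed (s3 -4->-8) — executes, giving -9.

Note where the cutoff bites: d6 is checked, finds nothing changed, and keeps its cache.

6 derived signals run: d2, d3, d10, d12, d13, d15.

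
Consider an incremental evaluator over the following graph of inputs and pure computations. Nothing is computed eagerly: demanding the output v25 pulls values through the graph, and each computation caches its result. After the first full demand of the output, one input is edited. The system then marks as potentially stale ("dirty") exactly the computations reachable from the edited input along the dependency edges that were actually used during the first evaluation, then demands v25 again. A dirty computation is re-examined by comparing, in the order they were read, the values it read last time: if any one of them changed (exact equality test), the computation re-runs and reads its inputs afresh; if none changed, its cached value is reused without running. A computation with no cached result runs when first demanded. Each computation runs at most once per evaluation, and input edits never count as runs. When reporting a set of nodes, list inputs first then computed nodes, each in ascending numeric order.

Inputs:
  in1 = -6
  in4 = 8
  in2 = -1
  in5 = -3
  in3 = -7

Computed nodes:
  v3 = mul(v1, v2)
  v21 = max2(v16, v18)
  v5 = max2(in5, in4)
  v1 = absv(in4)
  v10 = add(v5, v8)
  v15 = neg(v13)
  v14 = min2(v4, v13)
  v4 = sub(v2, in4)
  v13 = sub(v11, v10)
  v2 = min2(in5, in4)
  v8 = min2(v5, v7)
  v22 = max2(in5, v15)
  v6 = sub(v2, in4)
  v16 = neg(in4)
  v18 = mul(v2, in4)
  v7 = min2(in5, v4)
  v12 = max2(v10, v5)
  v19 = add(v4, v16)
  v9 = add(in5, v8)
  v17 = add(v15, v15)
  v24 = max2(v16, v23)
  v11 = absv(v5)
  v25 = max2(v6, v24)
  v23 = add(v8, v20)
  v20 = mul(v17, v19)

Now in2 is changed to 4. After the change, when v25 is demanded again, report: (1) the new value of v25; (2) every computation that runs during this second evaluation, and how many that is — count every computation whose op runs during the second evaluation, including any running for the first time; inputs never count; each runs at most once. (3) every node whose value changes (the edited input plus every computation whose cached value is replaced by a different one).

v25 now evaluates to 407.
Run set: none (0 run).
Changed values: in2.
The important point: nothing the output needs ever reads in2, so the edit is invisible to it.

Initial pass — values computed on the first demand:
  v2 = min2(-3, 8) = -3
  v4 = sub(-3, 8) = -11
  v5 = max2(-3, 8) = 8
  v6 = sub(-3, 8) = -11
  v7 = min2(-3, -11) = -11
  v8 = min2(8, -11) = -11
  v10 = add(8, -11) = -3
  v11 = absv(8) = 8
  v13 = sub(8, -3) = 11
  v15 = neg(11) = -11
  v16 = neg(8) = -8
  v17 = add(-11, -11) = -22
  v19 = add(-11, -8) = -19
  v20 = mul(-22, -19) = 418
  v23 = add(-11, 418) = 407
  v24 = max2(-8, 407) = 407
  v25 = max2(-11, 407) = 407

Second demand — change propagation:
  no demanded computation ever read in2, so the edit dirties nothing and nothing runs.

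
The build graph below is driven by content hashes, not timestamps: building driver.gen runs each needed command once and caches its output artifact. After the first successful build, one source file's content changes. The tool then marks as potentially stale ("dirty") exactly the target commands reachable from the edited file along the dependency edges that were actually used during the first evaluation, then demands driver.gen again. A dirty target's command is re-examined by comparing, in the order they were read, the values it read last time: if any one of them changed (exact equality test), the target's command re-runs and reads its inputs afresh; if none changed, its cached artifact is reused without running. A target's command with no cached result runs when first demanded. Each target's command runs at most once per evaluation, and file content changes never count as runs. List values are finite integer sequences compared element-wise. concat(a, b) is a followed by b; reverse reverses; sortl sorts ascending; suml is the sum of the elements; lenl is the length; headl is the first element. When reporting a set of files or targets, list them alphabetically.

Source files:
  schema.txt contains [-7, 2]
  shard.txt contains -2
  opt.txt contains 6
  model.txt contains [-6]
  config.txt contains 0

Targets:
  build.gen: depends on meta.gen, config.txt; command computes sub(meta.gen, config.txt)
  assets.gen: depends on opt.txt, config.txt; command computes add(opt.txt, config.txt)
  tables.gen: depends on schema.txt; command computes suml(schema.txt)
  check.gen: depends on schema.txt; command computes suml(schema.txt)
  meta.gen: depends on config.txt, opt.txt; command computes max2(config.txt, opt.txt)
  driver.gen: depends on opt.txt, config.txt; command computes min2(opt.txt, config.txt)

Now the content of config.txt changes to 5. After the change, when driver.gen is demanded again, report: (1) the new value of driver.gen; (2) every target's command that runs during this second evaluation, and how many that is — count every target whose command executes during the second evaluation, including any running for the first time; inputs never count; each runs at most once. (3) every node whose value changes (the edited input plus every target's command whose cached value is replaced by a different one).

Initial pass — values computed on the first demand:
  driver.gen = min2(6, 0) = 0

Second demand — change propagation:
  driver.gen: re-runs because config.txt 0->5; new result 5.

driver.gen now evaluates to 5.
Run set: driver.gen (1 run).
Changed values: config.txt, driver.gen.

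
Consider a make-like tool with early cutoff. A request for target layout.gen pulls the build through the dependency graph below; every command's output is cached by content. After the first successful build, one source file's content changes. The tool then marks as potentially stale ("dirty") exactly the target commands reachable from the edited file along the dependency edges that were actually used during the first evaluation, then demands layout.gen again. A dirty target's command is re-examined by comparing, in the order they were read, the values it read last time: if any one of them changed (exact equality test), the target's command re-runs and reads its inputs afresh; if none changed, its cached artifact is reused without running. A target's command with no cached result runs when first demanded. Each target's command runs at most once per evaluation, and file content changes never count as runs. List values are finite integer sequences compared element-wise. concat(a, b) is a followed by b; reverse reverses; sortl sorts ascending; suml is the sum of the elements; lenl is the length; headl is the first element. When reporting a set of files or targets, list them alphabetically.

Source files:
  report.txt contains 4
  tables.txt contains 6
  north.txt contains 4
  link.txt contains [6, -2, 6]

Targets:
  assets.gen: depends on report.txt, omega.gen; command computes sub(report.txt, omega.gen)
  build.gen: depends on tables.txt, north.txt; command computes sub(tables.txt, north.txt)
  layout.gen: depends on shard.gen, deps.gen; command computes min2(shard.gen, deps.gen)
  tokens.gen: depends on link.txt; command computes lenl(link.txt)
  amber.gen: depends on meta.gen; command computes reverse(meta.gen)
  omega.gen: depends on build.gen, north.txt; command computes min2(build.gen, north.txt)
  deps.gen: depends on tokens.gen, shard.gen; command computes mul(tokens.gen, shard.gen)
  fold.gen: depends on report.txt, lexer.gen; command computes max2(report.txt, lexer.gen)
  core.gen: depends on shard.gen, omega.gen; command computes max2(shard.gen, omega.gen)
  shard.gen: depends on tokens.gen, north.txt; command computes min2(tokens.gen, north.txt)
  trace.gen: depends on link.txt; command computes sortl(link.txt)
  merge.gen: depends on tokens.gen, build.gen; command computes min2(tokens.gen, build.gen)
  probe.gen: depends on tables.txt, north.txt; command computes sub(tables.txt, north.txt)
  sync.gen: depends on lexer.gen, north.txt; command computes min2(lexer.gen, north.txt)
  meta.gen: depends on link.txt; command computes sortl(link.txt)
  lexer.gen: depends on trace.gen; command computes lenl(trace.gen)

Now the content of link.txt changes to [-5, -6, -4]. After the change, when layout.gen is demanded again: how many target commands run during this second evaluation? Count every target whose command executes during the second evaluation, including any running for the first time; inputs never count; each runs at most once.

First demand of the output computes:
  tokens.gen = lenl([6, -2, 6]) = 3
  shard.gen = min2(3, 4) = 3
  deps.gen = mul(3, 3) = 9
  layout.gen = min2(3, 9) = 3

After the edit, cleaning proceeds:
  tokens.gen: a read changed (link.txt [6, -2, 6]->[-5, -6, -4]) — executes, giving 3 — identical to its old value.
  shard.gen: dirty, but its reads are unchanged (tokens.gen unchanged, north.txt unchanged); cached 3 stands.
  deps.gen: dirty, but its reads are unchanged (tokens.gen unchanged, shard.gen unchanged); cached 9 stands.
  layout.gen: dirty, but its reads are unchanged (shard.gen unchanged, deps.gen unchanged); cached 3 stands.

Note the absorption at tokens.gen: it re-runs yet its value is the same, leaving the output's value untouched.

1 target commands run: tokens.gen.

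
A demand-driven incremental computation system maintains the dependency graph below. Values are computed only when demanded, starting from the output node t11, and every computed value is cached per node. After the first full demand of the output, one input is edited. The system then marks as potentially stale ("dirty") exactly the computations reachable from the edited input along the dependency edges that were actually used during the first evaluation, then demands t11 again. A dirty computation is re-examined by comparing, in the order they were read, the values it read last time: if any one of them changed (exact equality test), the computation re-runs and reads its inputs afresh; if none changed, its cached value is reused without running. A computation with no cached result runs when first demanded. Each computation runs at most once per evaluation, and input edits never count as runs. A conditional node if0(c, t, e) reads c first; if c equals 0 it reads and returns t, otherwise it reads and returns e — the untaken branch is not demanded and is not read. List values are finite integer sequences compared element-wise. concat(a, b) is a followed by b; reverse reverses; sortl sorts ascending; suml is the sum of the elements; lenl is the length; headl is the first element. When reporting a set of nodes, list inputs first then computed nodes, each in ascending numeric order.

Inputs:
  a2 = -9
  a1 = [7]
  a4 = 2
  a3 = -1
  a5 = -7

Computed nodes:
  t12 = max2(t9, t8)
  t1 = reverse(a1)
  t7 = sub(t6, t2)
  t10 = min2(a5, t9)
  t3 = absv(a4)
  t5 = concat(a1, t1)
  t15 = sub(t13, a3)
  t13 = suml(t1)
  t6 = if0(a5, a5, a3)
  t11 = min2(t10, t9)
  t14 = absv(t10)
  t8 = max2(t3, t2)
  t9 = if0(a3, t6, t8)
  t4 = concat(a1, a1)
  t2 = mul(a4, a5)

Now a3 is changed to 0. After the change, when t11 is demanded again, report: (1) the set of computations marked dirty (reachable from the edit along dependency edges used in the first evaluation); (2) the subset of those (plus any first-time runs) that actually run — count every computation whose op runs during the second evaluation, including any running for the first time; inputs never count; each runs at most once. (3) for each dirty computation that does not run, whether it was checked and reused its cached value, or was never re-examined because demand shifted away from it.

First evaluation (everything demanded from the output):
  t2 = mul(2, -7) = -14
  t3 = absv(2) = 2
  t8 = max2(2, -14) = 2
  t9 = if0(a3=-1 -> else branch t8) = 2
  t10 = min2(-7, 2) = -7
  t11 = min2(-7, 2) = -7

Propagation after the edit:
  t6: demanded for the first time — runs, produces 0.
  t9: runs — a3 -1->0; result 0.
  t10: runs — t9 2->0; result -7 (same value as before).
  t11: runs — t9 2->0; result -7 (same value as before).

Key observation: a condition flipped, so demand reaches new nodes — t6 runs for the first time.

Marked dirty: t9, t10, t11.
Computations that run: t6, t9, t10, t11 — 4 in total.
Every dirty computation ran.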